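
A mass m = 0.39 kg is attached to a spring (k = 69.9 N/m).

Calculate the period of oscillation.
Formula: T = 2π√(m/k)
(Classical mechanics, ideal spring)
T = 2π√(m/k) = 2π√(0.39/69.9) = 0.4693 s; f = 1/T = 2.131 Hz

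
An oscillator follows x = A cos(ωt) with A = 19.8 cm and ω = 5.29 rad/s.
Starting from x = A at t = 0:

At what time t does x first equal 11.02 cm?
cos(ωt) = x/A = 11.02/19.8 = 0.5566
ωt = arccos(0.5566) = 0.9806 rad
t = 0.9806/5.29 = 0.1854 s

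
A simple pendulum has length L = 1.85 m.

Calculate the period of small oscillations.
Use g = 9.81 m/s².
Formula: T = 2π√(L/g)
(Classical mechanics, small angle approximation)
T = 2π√(L/g) = 2π√(1.85/9.81) = 2.729 s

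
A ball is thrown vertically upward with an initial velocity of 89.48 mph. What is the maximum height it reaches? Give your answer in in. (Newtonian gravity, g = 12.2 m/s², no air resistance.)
h_max = v₀²/(2g) (with unit conversion) = 2582.0 in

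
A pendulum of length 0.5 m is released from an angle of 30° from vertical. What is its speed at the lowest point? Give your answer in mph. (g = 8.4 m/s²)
h = L(1 − cosθ) = 0.5×(1 − cos30°) = 0.06699 m
v = √(2gh) = √(2×8.4×0.06699) = 1.061 m/s = 2.373 mph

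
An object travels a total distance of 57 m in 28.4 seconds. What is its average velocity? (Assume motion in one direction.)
v_avg = Δd / Δt = 57 / 28.4 = 2.01 m/s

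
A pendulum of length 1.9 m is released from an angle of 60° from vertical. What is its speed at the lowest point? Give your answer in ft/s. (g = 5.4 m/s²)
h = L(1 − cosθ) = 1.9×(1 − cos60°) = 0.95 m
v = √(2gh) = √(2×5.4×0.95) = 3.203 m/s = 10.51 ft/s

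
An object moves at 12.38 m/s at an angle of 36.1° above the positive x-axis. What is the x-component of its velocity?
vₓ = v cos(θ) = 12.38 × cos(36.1°) = 10.0 m/s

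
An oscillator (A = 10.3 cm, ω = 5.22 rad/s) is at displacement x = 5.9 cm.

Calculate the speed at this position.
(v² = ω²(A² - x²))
v = ω√(A² − x²) = 5.22×√(0.103² − 0.059²) = 0.4407 m/s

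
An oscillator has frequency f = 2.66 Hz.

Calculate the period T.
T = 1/f = 1/2.66 = 0.3759 s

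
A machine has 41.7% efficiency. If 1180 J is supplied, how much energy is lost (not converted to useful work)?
W_out = η × W_in = 0.417×1180 = 492.06 J
W_lost = W_in − W_out = 1180 − 492.06 = 687.94 J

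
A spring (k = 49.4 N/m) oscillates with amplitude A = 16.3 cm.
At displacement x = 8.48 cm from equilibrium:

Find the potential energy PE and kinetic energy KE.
E_total = ½kA² = ½×49.4×(0.163)² = 0.6563 J
PE = ½kx² = ½×49.4×(0.0848)² = 0.1776 J
KE = E_total − PE = 0.4786 J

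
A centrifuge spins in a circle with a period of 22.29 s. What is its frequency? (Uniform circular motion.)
f = 1/T = 1/22.29 = 0.0449 Hz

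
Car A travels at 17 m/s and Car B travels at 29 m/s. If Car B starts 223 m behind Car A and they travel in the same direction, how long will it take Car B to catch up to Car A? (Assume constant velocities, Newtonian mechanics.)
Relative speed: v_rel = 29 - 17 = 12 m/s
Time to catch: t = d₀/v_rel = 223/12 = 18.58 s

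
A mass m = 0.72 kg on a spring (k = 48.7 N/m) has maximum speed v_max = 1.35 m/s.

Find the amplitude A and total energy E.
½mv²_max = ½kA² → A = v_max√(m/k) = 1.35×√(0.72/48.7) = 0.1641 m = 16.41 cm
E = ½mv²_max = ½×0.72×1.35² = 0.6561 J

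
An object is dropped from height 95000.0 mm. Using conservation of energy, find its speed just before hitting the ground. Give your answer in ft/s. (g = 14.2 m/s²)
mgh = ½mv² → v = √(2gh) = √(2×14.2×95) = 51.94 m/s = 170.4 ft/s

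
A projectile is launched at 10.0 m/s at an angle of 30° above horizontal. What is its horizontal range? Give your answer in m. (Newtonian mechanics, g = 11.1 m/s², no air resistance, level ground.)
R = v₀² sin(2θ) / g = 7.802 m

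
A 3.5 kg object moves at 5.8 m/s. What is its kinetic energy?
KE = ½mv² = ½×3.5×5.8² = 58.87 J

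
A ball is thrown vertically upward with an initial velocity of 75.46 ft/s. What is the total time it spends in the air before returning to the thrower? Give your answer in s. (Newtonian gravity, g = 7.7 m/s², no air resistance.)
t_total = 2v₀/g (with unit conversion) = 5.974 s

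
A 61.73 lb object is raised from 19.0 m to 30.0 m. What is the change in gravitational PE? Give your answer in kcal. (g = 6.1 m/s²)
ΔPE = mg(h₂ − h₁) = 28 kg × 6.1 m/s² × (30 − 19) m = 1879 J = 0.449 kcal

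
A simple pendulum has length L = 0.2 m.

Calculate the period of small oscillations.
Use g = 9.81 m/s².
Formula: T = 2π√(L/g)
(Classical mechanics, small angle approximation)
T = 2π√(L/g) = 2π√(0.2/9.81) = 0.8971 s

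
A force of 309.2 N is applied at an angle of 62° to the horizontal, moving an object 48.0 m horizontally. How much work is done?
W = Fd cosθ = 309.2×48.0×cos(62°) = 6967.7 J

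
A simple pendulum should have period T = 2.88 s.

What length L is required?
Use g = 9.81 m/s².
T = 2π√(L/g) → L = g(T/2π)² = 9.81×(2.88/2π)² = 2.061 m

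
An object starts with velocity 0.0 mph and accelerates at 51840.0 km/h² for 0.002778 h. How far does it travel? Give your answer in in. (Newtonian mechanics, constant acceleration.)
d = v₀t + ½at² (with unit conversion) = 7875.0 in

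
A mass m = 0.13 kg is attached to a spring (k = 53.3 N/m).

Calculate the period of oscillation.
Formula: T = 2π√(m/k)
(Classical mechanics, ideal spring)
T = 2π√(m/k) = 2π√(0.13/53.3) = 0.3103 s; f = 1/T = 3.223 Hz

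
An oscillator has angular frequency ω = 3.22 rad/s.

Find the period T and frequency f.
T = 2π/ω = 2π/3.22 = 1.951 s; f = ω/2π = 0.5125 Hz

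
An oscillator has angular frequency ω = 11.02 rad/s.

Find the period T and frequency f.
T = 2π/ω = 2π/11.02 = 0.5702 s; f = ω/2π = 1.754 Hz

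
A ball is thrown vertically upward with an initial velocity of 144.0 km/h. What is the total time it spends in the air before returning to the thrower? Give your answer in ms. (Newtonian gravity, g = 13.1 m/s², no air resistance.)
t_total = 2v₀/g (with unit conversion) = 6107.0 ms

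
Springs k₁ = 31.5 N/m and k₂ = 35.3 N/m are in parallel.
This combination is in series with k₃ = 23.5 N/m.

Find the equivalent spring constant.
k₁₂ = k₁ + k₂ = 66.8 N/m (parallel)
1/k_eq = 1/k₁₂ + 1/k₃ → k_eq = 17.38 N/m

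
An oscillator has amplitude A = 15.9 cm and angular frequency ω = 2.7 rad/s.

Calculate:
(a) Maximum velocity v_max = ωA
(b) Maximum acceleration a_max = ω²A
v_max = ωA = 2.7×0.159 = 0.4293 m/s
a_max = ω²A = 2.7²×0.159 = 1.159 m/s²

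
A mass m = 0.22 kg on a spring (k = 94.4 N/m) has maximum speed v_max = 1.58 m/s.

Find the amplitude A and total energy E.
½mv²_max = ½kA² → A = v_max√(m/k) = 1.58×√(0.22/94.4) = 0.07628 m = 7.628 cm
E = ½mv²_max = ½×0.22×1.58² = 0.2746 J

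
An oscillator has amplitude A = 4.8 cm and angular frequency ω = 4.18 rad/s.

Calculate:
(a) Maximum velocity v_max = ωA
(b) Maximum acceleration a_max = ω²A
v_max = ωA = 4.18×0.048 = 0.2006 m/s
a_max = ω²A = 4.18²×0.048 = 0.8387 m/s²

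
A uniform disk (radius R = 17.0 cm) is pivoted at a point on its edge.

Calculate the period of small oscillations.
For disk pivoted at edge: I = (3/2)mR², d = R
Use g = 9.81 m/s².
I/m = (3/2)R² = 0.04335 m²; d = R = 0.17 m
T = 2π√((3/2)R²/(gR)) = 2π√(3R/(2g)) = 1.013 s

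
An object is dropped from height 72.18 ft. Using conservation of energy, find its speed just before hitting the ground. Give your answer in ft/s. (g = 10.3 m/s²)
mgh = ½mv² → v = √(2gh) = √(2×10.3×22) = 21.29 m/s = 69.84 ft/s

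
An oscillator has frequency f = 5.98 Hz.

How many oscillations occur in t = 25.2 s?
n = f×t = 5.98×25.2 = 150.7 oscillations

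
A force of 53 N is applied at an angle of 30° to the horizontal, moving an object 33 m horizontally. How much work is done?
W = Fd cosθ = 53×33×cos(30°) = 1514.7 J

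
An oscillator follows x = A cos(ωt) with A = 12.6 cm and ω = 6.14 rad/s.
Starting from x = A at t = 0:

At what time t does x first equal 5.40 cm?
cos(ωt) = x/A = 5.4/12.6 = 0.4286
ωt = arccos(0.4286) = 1.128 rad
t = 1.128/6.14 = 0.1837 s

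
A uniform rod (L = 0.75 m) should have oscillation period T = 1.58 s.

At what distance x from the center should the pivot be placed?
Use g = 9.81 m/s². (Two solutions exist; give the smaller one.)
T = 2π√((L²/12 + x²)/(gx)). Let c = T²g/(4π²) = 0.6203.
x² − cx + L²/12 = 0 → x = (c − √(c² − L²/3))/2 = 0.08807 m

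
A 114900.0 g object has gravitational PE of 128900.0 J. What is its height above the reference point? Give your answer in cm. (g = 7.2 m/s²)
PE = mgh → h = PE/(mg) = 1.289e+05 J / (114.9 kg × 7.2 m/s²) = 155.8 m = 15580.0 cm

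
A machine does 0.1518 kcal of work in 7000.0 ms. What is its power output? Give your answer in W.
P = W/t = 635.1 J / 7 s = 90.73 W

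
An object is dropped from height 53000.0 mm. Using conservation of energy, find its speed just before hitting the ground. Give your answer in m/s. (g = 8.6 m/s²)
mgh = ½mv² → v = √(2gh) = √(2×8.6×53) = 30.19 m/s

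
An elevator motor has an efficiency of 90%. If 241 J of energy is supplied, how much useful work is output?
W_out = η × W_in = 0.9 × 241 = 216.9 J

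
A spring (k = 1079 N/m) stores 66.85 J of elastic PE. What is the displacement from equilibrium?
PE = ½kx² → x = √(2PE/k) = √(2×66.85/1079) = 0.352 m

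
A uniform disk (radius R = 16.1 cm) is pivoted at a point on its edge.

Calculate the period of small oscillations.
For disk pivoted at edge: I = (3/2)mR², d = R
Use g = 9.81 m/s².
I/m = (3/2)R² = 0.03888 m²; d = R = 0.161 m
T = 2π√((3/2)R²/(gR)) = 2π√(3R/(2g)) = 0.9858 s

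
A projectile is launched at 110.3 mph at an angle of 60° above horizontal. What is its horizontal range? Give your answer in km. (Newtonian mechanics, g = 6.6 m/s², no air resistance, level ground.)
R = v₀² sin(2θ) / g (with unit conversion) = 0.319 km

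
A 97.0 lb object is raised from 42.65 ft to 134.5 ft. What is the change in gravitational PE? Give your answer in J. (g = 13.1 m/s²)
ΔPE = mg(h₂ − h₁) = 44 kg × 13.1 m/s² × (41 − 13) m = 1.614e+04 J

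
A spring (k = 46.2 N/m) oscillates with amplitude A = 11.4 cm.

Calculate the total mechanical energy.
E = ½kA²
E = ½kA² = ½×46.2×(0.114)² = 0.3002 J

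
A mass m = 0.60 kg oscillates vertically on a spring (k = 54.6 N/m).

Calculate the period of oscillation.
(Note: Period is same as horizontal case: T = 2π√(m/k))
T = 2π√(m/k) = 2π√(0.6/54.6) = 0.6587 s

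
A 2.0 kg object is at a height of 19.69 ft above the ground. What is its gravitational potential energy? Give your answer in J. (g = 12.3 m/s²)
PE = mgh = 2 kg × 12.3 m/s² × 6.002 m = 147.6 J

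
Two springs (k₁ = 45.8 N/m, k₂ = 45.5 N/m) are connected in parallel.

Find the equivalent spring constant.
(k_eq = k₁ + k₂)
k_eq = k₁ + k₂ = 45.8 + 45.5 = 91.3 N/m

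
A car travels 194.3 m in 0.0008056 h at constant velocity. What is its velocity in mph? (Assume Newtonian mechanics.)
v = d/t (with unit conversion) = 149.9 mph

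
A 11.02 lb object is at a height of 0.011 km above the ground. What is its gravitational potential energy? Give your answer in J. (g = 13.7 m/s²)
PE = mgh = 4.999 kg × 13.7 m/s² × 11 m = 753.3 J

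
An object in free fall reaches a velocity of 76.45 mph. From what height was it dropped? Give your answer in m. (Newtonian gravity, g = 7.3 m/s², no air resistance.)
h = v²/(2g) (with unit conversion) = 80.0 m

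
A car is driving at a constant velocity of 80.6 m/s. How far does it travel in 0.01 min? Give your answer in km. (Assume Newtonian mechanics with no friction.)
d = vt (with unit conversion) = 0.04836 km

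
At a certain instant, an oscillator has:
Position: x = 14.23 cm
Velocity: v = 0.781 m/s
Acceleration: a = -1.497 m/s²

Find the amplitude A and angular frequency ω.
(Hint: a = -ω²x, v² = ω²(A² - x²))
a = −ω²x → ω = √(|a|/x) = √(1.497/0.1423) = 3.243 rad/s
v² = ω²(A² − x²) → A = √(x² + v²/ω²) = √(0.1423² + 0.781²/3.243²) = 0.2797 m = 27.97 cm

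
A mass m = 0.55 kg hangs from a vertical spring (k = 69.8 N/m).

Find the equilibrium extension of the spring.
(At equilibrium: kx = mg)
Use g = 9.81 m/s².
x_eq = mg/k = 0.55×9.81/69.8 = 0.0773 m = 7.73 cm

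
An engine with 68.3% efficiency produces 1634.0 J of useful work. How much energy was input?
W_in = W_out/η = 1634.0/0.683 = 2392.4 J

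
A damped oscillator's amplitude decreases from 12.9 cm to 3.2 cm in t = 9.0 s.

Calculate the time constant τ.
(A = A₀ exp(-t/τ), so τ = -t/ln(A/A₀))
A/A₀ = 3.2/12.9 = 0.2481; ln(A/A₀) = -1.394
τ = −t/ln(A/A₀) = −9.0/-1.394 = 6.456 s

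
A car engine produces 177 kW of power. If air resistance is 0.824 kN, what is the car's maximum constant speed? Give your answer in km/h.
P = Fv → v = P/F = 177000 W / 824 N = 214.8 m/s = 773.3 km/h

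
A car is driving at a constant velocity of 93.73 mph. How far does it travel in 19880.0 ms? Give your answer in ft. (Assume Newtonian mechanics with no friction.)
d = vt (with unit conversion) = 2733.0 ft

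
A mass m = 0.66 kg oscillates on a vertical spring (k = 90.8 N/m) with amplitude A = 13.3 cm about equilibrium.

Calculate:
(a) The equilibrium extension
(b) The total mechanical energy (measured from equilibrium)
x_eq = mg/k = 0.66×9.81/90.8 = 0.07131 m = 7.131 cm
E = ½kA² = ½×90.8×(0.133)² = 0.8031 J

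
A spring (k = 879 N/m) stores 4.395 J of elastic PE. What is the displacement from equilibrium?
PE = ½kx² → x = √(2PE/k) = √(2×4.395/879) = 0.1 m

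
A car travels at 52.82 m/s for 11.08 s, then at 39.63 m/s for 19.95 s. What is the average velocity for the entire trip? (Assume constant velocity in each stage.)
d₁ = v₁t₁ = 52.82 × 11.08 = 585.246 m
d₂ = v₂t₂ = 39.63 × 19.95 = 790.619 m
d_total = 1375.86 m, t_total = 31.03 s
v_avg = d_total/t_total = 1375.86/31.03 = 44.34 m/s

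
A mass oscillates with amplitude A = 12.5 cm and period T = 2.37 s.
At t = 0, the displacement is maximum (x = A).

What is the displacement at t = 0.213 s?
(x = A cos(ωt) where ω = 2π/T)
ω = 2π/T = 2π/2.37 = 2.651 rad/s
x = A cos(ωt) = 12.5×cos(2.651×0.213) = 10.56 cm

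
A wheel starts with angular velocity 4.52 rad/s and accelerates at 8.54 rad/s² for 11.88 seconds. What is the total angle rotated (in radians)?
θ = ω₀t + ½αt² = 4.52×11.88 + ½×8.54×11.88² = 656.34 rad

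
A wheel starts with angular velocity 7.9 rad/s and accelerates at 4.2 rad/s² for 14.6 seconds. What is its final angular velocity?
ω = ω₀ + αt = 7.9 + 4.2 × 14.6 = 69.22 rad/s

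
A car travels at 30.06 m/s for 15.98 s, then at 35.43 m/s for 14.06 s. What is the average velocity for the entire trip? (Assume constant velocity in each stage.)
d₁ = v₁t₁ = 30.06 × 15.98 = 480.359 m
d₂ = v₂t₂ = 35.43 × 14.06 = 498.146 m
d_total = 978.5 m, t_total = 30.04 s
v_avg = d_total/t_total = 978.5/30.04 = 32.57 m/s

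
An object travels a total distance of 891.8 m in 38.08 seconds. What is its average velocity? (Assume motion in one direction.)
v_avg = Δd / Δt = 891.8 / 38.08 = 23.42 m/s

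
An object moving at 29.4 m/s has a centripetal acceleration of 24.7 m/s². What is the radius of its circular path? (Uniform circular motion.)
r = v²/a_c = 29.4²/24.7 = 34.99 m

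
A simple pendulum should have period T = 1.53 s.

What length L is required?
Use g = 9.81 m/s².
T = 2π√(L/g) → L = g(T/2π)² = 9.81×(1.53/2π)² = 0.5817 m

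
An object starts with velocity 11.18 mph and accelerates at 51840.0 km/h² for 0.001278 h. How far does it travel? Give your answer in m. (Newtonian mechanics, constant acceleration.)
d = v₀t + ½at² (with unit conversion) = 65.33 m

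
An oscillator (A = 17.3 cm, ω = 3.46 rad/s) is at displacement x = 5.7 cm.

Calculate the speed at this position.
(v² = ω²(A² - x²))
v = ω√(A² − x²) = 3.46×√(0.173² − 0.057²) = 0.5652 m/s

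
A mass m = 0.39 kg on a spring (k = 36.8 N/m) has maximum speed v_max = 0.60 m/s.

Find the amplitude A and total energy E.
½mv²_max = ½kA² → A = v_max√(m/k) = 0.6×√(0.39/36.8) = 0.06177 m = 6.177 cm
E = ½mv²_max = ½×0.39×0.6² = 0.0702 J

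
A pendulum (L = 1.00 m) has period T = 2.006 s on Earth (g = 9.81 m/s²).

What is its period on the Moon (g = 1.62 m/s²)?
T = 2π√(L/g), so T_moon/T_earth = √(g_earth/g_moon)
T_moon = 2π√(1.0/1.62) = 4.937 s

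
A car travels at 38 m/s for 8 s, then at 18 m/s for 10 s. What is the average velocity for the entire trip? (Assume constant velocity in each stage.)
d₁ = v₁t₁ = 38 × 8 = 304 m
d₂ = v₂t₂ = 18 × 10 = 180 m
d_total = 484 m, t_total = 18 s
v_avg = d_total/t_total = 484/18 = 26.89 m/s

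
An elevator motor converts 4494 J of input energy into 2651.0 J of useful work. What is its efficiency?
η = W_out/W_in = 2651.0/4494 = 0.5899 = 58.99%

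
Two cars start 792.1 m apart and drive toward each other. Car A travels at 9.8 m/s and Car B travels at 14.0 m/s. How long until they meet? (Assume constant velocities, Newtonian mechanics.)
Combined speed: v_combined = 9.8 + 14.0 = 23.8 m/s
Time to meet: t = d/23.8 = 792.1/23.8 = 33.28 s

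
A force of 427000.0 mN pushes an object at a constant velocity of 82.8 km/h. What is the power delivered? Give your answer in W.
P = Fv = 427 N × 23 m/s = 9821 W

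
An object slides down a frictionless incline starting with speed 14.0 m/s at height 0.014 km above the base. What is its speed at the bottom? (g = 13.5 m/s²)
½mv₀² + mgh = ½mv² → v = √(v₀² + 2gh) = √(14² + 2×13.5×14) = 23.96 m/s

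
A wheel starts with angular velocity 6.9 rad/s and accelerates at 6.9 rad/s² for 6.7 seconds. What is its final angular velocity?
ω = ω₀ + αt = 6.9 + 6.9 × 6.7 = 53.13 rad/s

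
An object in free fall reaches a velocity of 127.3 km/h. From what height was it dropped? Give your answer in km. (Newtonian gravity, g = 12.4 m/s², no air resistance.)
h = v²/(2g) (with unit conversion) = 0.05042 km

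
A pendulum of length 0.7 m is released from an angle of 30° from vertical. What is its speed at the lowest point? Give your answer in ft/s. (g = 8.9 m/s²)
h = L(1 − cosθ) = 0.7×(1 − cos30°) = 0.09378 m
v = √(2gh) = √(2×8.9×0.09378) = 1.292 m/s = 4.239 ft/s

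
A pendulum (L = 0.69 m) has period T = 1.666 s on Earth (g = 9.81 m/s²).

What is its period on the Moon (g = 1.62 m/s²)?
T = 2π√(L/g), so T_moon/T_earth = √(g_earth/g_moon)
T_moon = 2π√(0.69/1.62) = 4.101 s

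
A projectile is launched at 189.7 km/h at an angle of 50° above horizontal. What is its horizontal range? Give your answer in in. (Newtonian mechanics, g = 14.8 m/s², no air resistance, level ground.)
R = v₀² sin(2θ) / g (with unit conversion) = 7274.0 in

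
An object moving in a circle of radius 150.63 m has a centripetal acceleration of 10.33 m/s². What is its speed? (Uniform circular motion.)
v = √(a_c × r) = √(10.33 × 150.63) = 39.45 m/s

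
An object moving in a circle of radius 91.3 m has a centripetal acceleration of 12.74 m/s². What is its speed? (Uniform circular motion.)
v = √(a_c × r) = √(12.74 × 91.3) = 34.11 m/s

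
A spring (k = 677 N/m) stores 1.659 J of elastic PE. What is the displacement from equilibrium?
PE = ½kx² → x = √(2PE/k) = √(2×1.659/677) = 0.07001 m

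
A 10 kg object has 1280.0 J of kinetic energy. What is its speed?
KE = ½mv² → v = √(2KE/m) = √(2×1280.0/10) = 16.0 m/s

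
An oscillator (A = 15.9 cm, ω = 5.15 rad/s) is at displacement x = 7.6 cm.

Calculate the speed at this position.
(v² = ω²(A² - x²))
v = ω√(A² − x²) = 5.15×√(0.159² − 0.076²) = 0.7193 m/s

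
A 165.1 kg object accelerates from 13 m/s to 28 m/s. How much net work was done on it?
W_net = ΔKE = ½m(v₂² − v₁²) = ½×165.1×(28² − 13²) = 50768.25 J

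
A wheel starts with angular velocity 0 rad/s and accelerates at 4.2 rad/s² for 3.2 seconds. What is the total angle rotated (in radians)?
θ = ω₀t + ½αt² = 0×3.2 + ½×4.2×3.2² = 21.5 rad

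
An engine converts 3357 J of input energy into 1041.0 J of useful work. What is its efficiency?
η = W_out/W_in = 1041.0/3357 = 0.3101 = 31.01%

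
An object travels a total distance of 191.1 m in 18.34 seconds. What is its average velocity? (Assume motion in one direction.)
v_avg = Δd / Δt = 191.1 / 18.34 = 10.42 m/s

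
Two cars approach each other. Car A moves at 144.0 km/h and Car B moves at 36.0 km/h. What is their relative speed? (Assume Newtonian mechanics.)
v_rel = v_A + v_B = 144.0 + 36.0 = 180.0 km/h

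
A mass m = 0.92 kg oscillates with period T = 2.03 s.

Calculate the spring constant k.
T = 2π√(m/k) → k = m(2π/T)² = 0.92×(2π/2.03)² = 8.814 N/m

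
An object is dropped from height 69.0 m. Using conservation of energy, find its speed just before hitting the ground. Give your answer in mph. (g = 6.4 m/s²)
mgh = ½mv² → v = √(2gh) = √(2×6.4×69) = 29.72 m/s = 66.48 mph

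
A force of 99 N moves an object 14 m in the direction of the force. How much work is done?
W = Fd = 99×14 = 1386.0 J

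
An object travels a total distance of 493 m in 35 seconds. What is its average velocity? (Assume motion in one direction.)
v_avg = Δd / Δt = 493 / 35 = 14.09 m/s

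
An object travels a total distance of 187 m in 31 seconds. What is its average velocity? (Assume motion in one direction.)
v_avg = Δd / Δt = 187 / 31 = 6.03 m/s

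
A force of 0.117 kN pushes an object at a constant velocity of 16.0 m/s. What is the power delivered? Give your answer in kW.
P = Fv = 117 N × 16 m/s = 1872 W = 1.872 kW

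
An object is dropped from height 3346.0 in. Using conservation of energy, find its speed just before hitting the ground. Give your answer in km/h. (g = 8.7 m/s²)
mgh = ½mv² → v = √(2gh) = √(2×8.7×84.99) = 38.46 m/s = 138.4 km/h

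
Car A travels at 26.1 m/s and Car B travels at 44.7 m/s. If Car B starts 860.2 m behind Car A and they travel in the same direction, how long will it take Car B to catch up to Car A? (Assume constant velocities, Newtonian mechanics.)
Relative speed: v_rel = 44.7 - 26.1 = 18.6 m/s
Time to catch: t = d₀/v_rel = 860.2/18.6 = 46.25 s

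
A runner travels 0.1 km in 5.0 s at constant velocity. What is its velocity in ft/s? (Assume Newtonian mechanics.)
v = d/t (with unit conversion) = 65.62 ft/s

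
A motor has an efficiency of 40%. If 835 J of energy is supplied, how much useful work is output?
W_out = η × W_in = 0.4 × 835 = 334.0 J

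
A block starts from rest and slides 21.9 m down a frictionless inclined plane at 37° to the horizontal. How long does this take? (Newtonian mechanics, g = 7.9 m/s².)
a = g sin(θ) = 7.9 × sin(37°) = 4.75 m/s²
t = √(2d/a) = √(2 × 21.9 / 4.75) = 3.04 s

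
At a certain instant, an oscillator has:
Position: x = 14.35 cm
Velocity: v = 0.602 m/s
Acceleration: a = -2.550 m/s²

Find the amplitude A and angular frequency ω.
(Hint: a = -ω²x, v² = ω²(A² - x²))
a = −ω²x → ω = √(|a|/x) = √(2.55/0.1435) = 4.215 rad/s
v² = ω²(A² − x²) → A = √(x² + v²/ω²) = √(0.1435² + 0.602²/4.215²) = 0.2025 m = 20.25 cm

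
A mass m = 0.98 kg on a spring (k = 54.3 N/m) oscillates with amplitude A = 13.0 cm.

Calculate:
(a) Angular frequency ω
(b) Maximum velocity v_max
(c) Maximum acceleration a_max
ω = √(k/m) = √(54.3/0.98) = 7.444 rad/s
v_max = ωA = 7.444×0.13 = 0.9677 m/s
a_max = ω²A = 7.444²×0.13 = 7.203 m/s²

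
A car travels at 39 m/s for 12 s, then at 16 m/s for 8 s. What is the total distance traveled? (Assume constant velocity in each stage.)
d₁ = v₁t₁ = 39 × 12 = 468 m
d₂ = v₂t₂ = 16 × 8 = 128 m
d_total = 468 + 128 = 596 m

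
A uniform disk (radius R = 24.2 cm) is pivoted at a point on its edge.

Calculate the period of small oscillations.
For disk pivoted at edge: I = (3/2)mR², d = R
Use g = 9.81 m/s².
I/m = (3/2)R² = 0.08785 m²; d = R = 0.242 m
T = 2π√((3/2)R²/(gR)) = 2π√(3R/(2g)) = 1.209 s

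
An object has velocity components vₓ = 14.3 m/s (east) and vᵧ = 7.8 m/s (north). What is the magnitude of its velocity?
|v| = √(vₓ² + vᵧ²) = √(14.3² + 7.8²) = √(265.33) = 16.29 m/s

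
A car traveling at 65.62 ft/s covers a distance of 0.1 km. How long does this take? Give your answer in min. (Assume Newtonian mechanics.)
t = d/v (with unit conversion) = 0.08333 min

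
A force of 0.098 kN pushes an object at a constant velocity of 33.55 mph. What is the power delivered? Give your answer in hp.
P = Fv = 98 N × 15 m/s = 1470 W = 1.971 hp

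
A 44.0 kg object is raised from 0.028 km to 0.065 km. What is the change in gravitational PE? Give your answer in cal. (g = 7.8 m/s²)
ΔPE = mg(h₂ − h₁) = 44 kg × 7.8 m/s² × (65 − 28) m = 1.27e+04 J = 3035.0 cal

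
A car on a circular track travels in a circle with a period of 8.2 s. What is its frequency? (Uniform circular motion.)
f = 1/T = 1/8.2 = 0.122 Hz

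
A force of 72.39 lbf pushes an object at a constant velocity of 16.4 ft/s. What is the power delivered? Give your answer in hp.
P = Fv = 322 N × 4.999 m/s = 1610 W = 2.159 hp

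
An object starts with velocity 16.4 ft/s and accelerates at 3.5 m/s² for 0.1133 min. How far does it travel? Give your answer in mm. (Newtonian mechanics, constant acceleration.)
d = v₀t + ½at² (with unit conversion) = 114900.0 mm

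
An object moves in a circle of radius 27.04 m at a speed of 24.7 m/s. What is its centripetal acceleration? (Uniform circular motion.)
a_c = v²/r = 24.7²/27.04 = 610.09/27.04 = 22.56 m/s²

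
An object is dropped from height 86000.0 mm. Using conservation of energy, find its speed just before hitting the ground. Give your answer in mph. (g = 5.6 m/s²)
mgh = ½mv² → v = √(2gh) = √(2×5.6×86) = 31.04 m/s = 69.42 mph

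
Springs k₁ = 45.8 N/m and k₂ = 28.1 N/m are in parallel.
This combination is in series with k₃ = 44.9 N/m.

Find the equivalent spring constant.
k₁₂ = k₁ + k₂ = 73.9 N/m (parallel)
1/k_eq = 1/k₁₂ + 1/k₃ → k_eq = 27.93 N/m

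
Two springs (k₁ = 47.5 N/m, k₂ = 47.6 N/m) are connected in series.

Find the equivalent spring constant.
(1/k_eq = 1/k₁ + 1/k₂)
1/k_eq = 1/47.5 + 1/47.6 = 0.042061; k_eq = 23.77 N/m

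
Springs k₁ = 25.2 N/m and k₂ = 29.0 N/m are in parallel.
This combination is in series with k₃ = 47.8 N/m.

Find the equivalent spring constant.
k₁₂ = k₁ + k₂ = 54.2 N/m (parallel)
1/k_eq = 1/k₁₂ + 1/k₃ → k_eq = 25.4 N/m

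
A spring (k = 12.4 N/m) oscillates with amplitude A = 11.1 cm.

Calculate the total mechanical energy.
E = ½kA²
E = ½kA² = ½×12.4×(0.111)² = 0.07639 J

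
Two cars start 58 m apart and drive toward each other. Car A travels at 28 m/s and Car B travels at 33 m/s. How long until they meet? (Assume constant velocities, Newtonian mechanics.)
Combined speed: v_combined = 28 + 33 = 61 m/s
Time to meet: t = d/61 = 58/61 = 0.95 s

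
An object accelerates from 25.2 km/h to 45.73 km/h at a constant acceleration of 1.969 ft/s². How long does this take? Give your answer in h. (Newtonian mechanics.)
t = (v - v₀)/a (with unit conversion) = 0.00264 h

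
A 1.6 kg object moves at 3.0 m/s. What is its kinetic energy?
KE = ½mv² = ½×1.6×3.0² = 7.2 J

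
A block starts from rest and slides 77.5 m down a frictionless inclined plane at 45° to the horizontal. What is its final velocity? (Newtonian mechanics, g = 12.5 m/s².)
a = g sin(θ) = 12.5 × sin(45°) = 8.84 m/s²
v = √(2ad) = √(2 × 8.84 × 77.5) = 37.01 m/s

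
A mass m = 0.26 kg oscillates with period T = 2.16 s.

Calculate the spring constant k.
T = 2π√(m/k) → k = m(2π/T)² = 0.26×(2π/2.16)² = 2.2 N/m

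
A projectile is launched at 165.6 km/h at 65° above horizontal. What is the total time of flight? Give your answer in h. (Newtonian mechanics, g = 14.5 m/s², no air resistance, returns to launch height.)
T = 2v₀sin(θ)/g (with unit conversion) = 0.001597 h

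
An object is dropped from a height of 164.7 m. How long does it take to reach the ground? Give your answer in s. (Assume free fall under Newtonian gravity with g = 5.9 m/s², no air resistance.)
t = √(2h/g) = 7.472 s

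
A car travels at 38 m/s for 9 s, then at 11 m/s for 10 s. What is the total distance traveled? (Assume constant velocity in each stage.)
d₁ = v₁t₁ = 38 × 9 = 342 m
d₂ = v₂t₂ = 11 × 10 = 110 m
d_total = 342 + 110 = 452 m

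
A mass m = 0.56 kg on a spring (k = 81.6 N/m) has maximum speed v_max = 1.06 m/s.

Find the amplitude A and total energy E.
½mv²_max = ½kA² → A = v_max√(m/k) = 1.06×√(0.56/81.6) = 0.08781 m = 8.781 cm
E = ½mv²_max = ½×0.56×1.06² = 0.3146 J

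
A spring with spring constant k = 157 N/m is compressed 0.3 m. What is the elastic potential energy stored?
PE = ½kx² = ½×157×0.3² = 7.065 J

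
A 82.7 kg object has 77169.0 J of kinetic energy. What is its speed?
KE = ½mv² → v = √(2KE/m) = √(2×77169.0/82.7) = 43.2 m/s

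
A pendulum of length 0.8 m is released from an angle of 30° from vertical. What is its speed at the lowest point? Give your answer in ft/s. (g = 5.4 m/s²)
h = L(1 − cosθ) = 0.8×(1 − cos30°) = 0.1072 m
v = √(2gh) = √(2×5.4×0.1072) = 1.076 m/s = 3.53 ft/s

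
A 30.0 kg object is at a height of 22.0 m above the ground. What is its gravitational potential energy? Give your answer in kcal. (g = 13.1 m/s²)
PE = mgh = 30 kg × 13.1 m/s² × 22 m = 8646 J = 2.066 kcal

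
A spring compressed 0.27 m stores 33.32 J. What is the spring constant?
PE = ½kx² → k = 2PE/x² = 2×33.32/0.27² = 914.1 N/m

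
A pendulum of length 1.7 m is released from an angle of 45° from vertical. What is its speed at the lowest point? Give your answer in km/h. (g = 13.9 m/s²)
h = L(1 − cosθ) = 1.7×(1 − cos45°) = 0.4979 m
v = √(2gh) = √(2×13.9×0.4979) = 3.721 m/s = 13.39 km/h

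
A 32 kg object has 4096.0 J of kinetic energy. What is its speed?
KE = ½mv² → v = √(2KE/m) = √(2×4096.0/32) = 16.0 m/s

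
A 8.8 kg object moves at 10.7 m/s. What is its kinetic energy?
KE = ½mv² = ½×8.8×10.7² = 503.756 J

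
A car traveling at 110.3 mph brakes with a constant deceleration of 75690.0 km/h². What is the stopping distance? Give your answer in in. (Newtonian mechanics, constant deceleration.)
d = v₀² / (2a) (with unit conversion) = 8195.0 in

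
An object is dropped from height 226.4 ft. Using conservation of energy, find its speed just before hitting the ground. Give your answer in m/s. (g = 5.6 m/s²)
mgh = ½mv² → v = √(2gh) = √(2×5.6×69.01) = 27.8 m/s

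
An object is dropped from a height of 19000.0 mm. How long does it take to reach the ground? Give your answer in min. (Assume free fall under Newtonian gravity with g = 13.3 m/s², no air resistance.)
t = √(2h/g) (with unit conversion) = 0.02817 min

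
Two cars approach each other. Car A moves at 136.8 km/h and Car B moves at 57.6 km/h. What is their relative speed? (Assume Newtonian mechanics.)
v_rel = v_A + v_B = 136.8 + 57.6 = 194.4 km/h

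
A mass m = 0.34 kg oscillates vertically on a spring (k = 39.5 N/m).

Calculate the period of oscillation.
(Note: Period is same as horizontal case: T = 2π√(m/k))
T = 2π√(m/k) = 2π√(0.34/39.5) = 0.5829 s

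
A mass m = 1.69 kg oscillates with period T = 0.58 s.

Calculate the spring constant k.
T = 2π√(m/k) → k = m(2π/T)² = 1.69×(2π/0.58)² = 198.3 N/m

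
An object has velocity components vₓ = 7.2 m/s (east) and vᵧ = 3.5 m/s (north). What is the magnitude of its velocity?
|v| = √(vₓ² + vᵧ²) = √(7.2² + 3.5²) = √(64.09) = 8.01 m/s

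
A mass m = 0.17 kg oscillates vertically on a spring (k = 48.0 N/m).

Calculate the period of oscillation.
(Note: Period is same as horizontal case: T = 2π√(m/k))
T = 2π√(m/k) = 2π√(0.17/48.0) = 0.3739 s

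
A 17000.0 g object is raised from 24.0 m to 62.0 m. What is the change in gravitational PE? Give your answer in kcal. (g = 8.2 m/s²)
ΔPE = mg(h₂ − h₁) = 17 kg × 8.2 m/s² × (62 − 24) m = 5297 J = 1.266 kcal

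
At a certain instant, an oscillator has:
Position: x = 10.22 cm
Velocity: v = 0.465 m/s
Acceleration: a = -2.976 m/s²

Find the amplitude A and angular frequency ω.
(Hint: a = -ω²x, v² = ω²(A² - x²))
a = −ω²x → ω = √(|a|/x) = √(2.976/0.1022) = 5.396 rad/s
v² = ω²(A² − x²) → A = √(x² + v²/ω²) = √(0.1022² + 0.465²/5.396²) = 0.1337 m = 13.37 cm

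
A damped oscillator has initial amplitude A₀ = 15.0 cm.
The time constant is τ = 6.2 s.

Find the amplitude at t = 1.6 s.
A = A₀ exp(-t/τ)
A = A₀ exp(−t/τ) = 15.0×exp(−1.6/6.2) = 11.59 cm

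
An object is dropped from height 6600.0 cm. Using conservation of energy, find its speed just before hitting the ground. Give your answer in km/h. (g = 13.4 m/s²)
mgh = ½mv² → v = √(2gh) = √(2×13.4×66) = 42.06 m/s = 151.4 km/h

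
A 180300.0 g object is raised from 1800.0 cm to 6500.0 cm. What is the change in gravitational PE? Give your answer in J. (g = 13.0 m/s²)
ΔPE = mg(h₂ − h₁) = 180.3 kg × 13.0 m/s² × (65 − 18) m = 1.102e+05 J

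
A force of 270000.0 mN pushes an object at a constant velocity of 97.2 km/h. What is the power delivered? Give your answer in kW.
P = Fv = 270 N × 27 m/s = 7290 W = 7.29 kW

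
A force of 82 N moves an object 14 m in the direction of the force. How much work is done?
W = Fd = 82×14 = 1148.0 J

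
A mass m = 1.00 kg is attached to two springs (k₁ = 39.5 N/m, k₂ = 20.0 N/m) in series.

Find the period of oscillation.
k_eq = k₁k₂/(k₁+k₂) = 13.28 N/m
T = 2π√(m/k_eq) = 2π√(1.0/13.28) = 1.724 s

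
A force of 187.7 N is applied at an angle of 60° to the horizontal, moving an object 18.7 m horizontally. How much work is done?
W = Fd cosθ = 187.7×18.7×cos(60°) = 1755.0 J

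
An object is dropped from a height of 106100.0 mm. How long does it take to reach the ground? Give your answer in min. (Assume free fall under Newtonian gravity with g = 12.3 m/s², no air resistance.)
t = √(2h/g) (with unit conversion) = 0.06923 min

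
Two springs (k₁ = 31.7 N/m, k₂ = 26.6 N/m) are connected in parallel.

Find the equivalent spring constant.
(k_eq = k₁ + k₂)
k_eq = k₁ + k₂ = 31.7 + 26.6 = 58.3 N/m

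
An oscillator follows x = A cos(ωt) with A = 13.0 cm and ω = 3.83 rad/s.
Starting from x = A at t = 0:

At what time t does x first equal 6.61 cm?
cos(ωt) = x/A = 6.61/13.0 = 0.5085
ωt = arccos(0.5085) = 1.037 rad
t = 1.037/3.83 = 0.2709 s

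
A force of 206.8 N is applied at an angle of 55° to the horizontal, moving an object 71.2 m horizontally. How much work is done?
W = Fd cosθ = 206.8×71.2×cos(55°) = 8445.4 J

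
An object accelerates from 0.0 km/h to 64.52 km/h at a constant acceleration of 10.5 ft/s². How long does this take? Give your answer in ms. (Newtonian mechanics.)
t = (v - v₀)/a (with unit conversion) = 5600.0 ms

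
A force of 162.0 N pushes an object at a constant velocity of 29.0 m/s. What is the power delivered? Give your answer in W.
P = Fv = 162 N × 29 m/s = 4698 W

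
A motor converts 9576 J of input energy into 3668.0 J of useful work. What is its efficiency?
η = W_out/W_in = 3668.0/9576 = 0.383 = 38.3%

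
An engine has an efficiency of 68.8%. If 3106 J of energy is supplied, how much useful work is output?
W_out = η × W_in = 0.688 × 3106 = 2136.9 J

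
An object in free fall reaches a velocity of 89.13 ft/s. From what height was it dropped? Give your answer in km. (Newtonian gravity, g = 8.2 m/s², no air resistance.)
h = v²/(2g) (with unit conversion) = 0.045 km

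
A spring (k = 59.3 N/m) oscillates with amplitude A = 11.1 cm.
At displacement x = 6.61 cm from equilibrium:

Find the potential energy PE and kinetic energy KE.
E_total = ½kA² = ½×59.3×(0.111)² = 0.3653 J
PE = ½kx² = ½×59.3×(0.0661)² = 0.1295 J
KE = E_total − PE = 0.2358 J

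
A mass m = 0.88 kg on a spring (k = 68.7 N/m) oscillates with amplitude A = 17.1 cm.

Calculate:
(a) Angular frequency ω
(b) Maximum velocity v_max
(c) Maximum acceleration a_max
ω = √(k/m) = √(68.7/0.88) = 8.836 rad/s
v_max = ωA = 8.836×0.171 = 1.511 m/s
a_max = ω²A = 8.836²×0.171 = 13.35 m/s²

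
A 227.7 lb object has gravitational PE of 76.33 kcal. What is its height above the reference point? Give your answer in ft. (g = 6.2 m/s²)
PE = mgh → h = PE/(mg) = 3.194e+05 J / (103.3 kg × 6.2 m/s²) = 498.7 m = 1636.0 ft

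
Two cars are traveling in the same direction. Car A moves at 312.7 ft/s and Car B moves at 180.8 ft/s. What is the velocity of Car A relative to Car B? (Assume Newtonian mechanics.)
v_rel = v_A - v_B = 312.7 - 180.8 = 131.9 ft/s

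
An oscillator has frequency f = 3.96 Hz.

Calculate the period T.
T = 1/f = 1/3.96 = 0.2525 s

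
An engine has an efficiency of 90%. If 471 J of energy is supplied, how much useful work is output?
W_out = η × W_in = 0.9 × 471 = 423.9 J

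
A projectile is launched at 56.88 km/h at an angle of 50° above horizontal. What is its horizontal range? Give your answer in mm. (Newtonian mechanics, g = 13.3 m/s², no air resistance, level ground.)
R = v₀² sin(2θ) / g (with unit conversion) = 18480.0 mm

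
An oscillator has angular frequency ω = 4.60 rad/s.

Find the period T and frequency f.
T = 2π/ω = 2π/4.6 = 1.366 s; f = ω/2π = 0.7321 Hz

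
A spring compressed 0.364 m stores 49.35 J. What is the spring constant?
PE = ½kx² → k = 2PE/x² = 2×49.35/0.364² = 744.9 N/m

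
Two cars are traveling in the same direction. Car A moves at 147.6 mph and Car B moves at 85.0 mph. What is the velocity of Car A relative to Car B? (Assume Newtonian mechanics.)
v_rel = v_A - v_B = 147.6 - 85.0 = 62.6 mph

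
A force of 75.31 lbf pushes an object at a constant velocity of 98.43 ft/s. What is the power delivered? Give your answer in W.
P = Fv = 335 N × 30 m/s = 1.005e+04 W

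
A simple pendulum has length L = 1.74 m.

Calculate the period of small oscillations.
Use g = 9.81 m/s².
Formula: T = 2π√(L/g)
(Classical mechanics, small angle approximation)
T = 2π√(L/g) = 2π√(1.74/9.81) = 2.646 s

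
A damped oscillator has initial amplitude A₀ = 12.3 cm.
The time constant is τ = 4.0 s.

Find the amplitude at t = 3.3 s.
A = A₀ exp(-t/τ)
A = A₀ exp(−t/τ) = 12.3×exp(−3.3/4.0) = 5.39 cm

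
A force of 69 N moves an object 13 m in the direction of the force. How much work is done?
W = Fd = 69×13 = 897.0 J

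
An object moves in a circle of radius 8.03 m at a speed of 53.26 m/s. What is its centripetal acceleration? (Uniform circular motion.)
a_c = v²/r = 53.26²/8.03 = 2836.63/8.03 = 353.25 m/s²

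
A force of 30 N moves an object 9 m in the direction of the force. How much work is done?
W = Fd = 30×9 = 270.0 J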